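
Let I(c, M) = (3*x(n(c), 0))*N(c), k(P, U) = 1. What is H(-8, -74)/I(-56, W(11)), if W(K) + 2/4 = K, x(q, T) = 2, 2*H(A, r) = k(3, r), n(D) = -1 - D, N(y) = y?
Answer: -1/672 ≈ -0.0014881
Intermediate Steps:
H(A, r) = ½ (H(A, r) = (½)*1 = ½)
W(K) = -½ + K
I(c, M) = 6*c (I(c, M) = (3*2)*c = 6*c)
H(-8, -74)/I(-56, W(11)) = 1/(2*((6*(-56)))) = (½)/(-336) = (½)*(-1/336) = -1/672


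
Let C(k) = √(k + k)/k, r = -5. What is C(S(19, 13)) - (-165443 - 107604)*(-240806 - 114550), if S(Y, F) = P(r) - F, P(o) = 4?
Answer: -97028889732 - I*√2/3 ≈ -9.7029e+10 - 0.4714*I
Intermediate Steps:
S(Y, F) = 4 - F
C(k) = √2/√k (C(k) = √(2*k)/k = (√2*√k)/k = √2/√k)
C(S(19, 13)) - (-165443 - 107604)*(-240806 - 114550) = √2/√(4 - 1*13) - (-165443 - 107604)*(-240806 - 114550) = √2/√(4 - 13) - (-273047)*(-355356) = √2/√(-9) - 1*97028889732 = √2*(-I/3) - 97028889732 = -I*√2/3 - 97028889732 = -97028889732 - I*√2/3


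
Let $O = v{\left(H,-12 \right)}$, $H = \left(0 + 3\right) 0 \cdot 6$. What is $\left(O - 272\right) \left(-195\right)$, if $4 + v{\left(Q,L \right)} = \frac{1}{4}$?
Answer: $\frac{215085}{4} \approx 53771.0$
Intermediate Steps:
$H = 0$ ($H = 3 \cdot 0 = 0$)
$v{\left(Q,L \right)} = - \frac{15}{4}$ ($v{\left(Q,L \right)} = -4 + \frac{1}{4} = - \frac{15}{4}$)
$O = - \frac{15}{4} \approx -3.75$
$\left(O - 272\right) \left(-195\right) = \left(- \frac{15}{4} - 272\right) \left(-195\right) = \left(- \frac{1103}{4}\right) \left(-195\right) = \frac{215085}{4}$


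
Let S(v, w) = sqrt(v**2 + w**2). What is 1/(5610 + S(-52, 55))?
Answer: 330/1850963 - sqrt(5729)/31466371 ≈ 0.00017588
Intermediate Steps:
1/(5610 + S(-52, 55)) = 1/(5610 + sqrt((-52)**2 + 55**2)) = 1/(5610 + sqrt(2704 + 3025)) = 1/(5610 + sqrt(5729))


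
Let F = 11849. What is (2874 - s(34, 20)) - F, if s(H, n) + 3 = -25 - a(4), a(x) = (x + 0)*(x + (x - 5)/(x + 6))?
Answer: -44657/5 ≈ -8931.4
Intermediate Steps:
a(x) = x*(x + (-5 + x)/(6 + x))
s(H, n) = -218/5 (s(H, n) = -3 + (-25 - 4*(-5 + 4² + 7*4)/(6 + 4)) = -3 + (-25 - 4*(-5 + 16 + 28)/10) = -3 + (-25 - 4*39/10) = -3 + (-25 - 1*78/5) = -3 + (-25 - 78/5) = -3 - 203/5 = -218/5)
(2874 - s(34, 20)) - F = (2874 - 1*(-218/5)) - 1*11849 = (2874 + 218/5) - 11849 = 14588/5 - 11849 = -44657/5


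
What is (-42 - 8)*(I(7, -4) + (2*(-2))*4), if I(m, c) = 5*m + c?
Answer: -750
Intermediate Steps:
I(m, c) = c + 5*m
(-42 - 8)*(I(7, -4) + (2*(-2))*4) = (-42 - 8)*((-4 + 5*7) + (2*(-2))*4) = -50*((-4 + 35) - 4*4) = -50*(31 - 16) = -50*15 = -750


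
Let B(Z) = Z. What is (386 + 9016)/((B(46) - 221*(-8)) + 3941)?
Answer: 9402/5755 ≈ 1.6337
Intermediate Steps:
(386 + 9016)/((B(46) - 221*(-8)) + 3941) = (386 + 9016)/((46 - 221*(-8)) + 3941) = 9402/((46 - 1*(-1768)) + 3941) = 9402/((46 + 1768) + 3941) = 9402/(1814 + 3941) = 9402/5755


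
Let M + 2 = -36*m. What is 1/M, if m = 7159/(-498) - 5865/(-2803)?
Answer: 232649/102410144 ≈ 0.0022717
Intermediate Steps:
m = -17145907/1395894 (m = 7159*(-1/498) - 5865*(-1/2803) = -7159/498 + 5865/2803 = -17145907/1395894 ≈ -12.283)
M = 102410144/232649 (M = -2 - 36*(-17145907/1395894) = -2 + 102875442/232649 = 102410144/232649 ≈ 440.19)
1/M = 1/(102410144/232649) = 232649/102410144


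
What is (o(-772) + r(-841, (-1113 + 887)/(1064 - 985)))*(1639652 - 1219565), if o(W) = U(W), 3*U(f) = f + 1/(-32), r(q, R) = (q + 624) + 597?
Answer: 1648841475/32 ≈ 5.1526e+7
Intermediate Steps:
r(q, R) = 1221 + q (r(q, R) = (624 + q) + 597 = 1221 + q)
U(f) = -1/96 + f/3 (U(f) = (f + 1/(-32))/3 = (f - 1/32)/3 = (-1/32 + f)/3 = -1/96 + f/3)
o(W) = -1/96 + W/3
(o(-772) + r(-841, (-1113 + 887)/(1064 - 985)))*(1639652 - 1219565) = ((-1/96 + (⅓)*(-772)) + (1221 - 841))*(1639652 - 1219565) = ((-1/96 - 772/3) + 380)*420087 = (-8235/32 + 380)*420087 = (3925/32)*420087 = 1648841475/32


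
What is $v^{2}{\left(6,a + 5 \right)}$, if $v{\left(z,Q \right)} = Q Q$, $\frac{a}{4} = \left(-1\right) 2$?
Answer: $81$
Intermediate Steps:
$a = -8$ ($a = 4 \left(\left(-1\right) 2\right) = 4 \left(-2\right) = -8$)
$v{\left(z,Q \right)} = Q^{2}$
$v^{2}{\left(6,a + 5 \right)} = \left(\left(-8 + 5\right)^{2}\right)^{2} = \left(\left(-3\right)^{2}\right)^{2} = 9^{2} = 81$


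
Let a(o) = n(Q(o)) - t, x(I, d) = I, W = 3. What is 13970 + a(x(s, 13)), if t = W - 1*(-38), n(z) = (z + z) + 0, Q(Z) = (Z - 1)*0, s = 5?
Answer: 13929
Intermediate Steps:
Q(Z) = 0 (Q(Z) = (-1 + Z)*0 = 0)
n(z) = 2*z (n(z) = 2*z + 0 = 2*z)
t = 41 (t = 3 - 1*(-38) = 3 + 38 = 41)
a(o) = -41 (a(o) = 2*0 - 1*41 = 0 - 41 = -41)
13970 + a(x(s, 13)) = 13970 - 41 = 13929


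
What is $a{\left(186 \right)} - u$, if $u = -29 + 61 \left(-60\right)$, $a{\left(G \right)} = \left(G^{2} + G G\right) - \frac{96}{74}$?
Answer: $\frac{2696549}{37} \approx 72880.0$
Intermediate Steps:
$a{\left(G \right)} = - \frac{48}{37} + 2 G^{2}$ ($a{\left(G \right)} = \left(G^{2} + G^{2}\right) - \frac{48}{37} = 2 G^{2} - \frac{48}{37} = - \frac{48}{37} + 2 G^{2}$)
$u = -3689$ ($u = -29 - 3660 = -3689$)
$a{\left(186 \right)} - u = \left(- \frac{48}{37} + 2 \cdot 186^{2}\right) - -3689 = \left(- \frac{48}{37} + 2 \cdot 34596\right) + 3689 = \left(- \frac{48}{37} + 69192\right) + 3689 = \frac{2560056}{37} + 3689 = \frac{2696549}{37}$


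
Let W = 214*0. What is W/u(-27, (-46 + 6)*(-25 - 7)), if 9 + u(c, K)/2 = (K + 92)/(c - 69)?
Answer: 0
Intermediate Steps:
u(c, K) = -18 + 2*(92 + K)/(-69 + c) (u(c, K) = -18 + 2*((K + 92)/(c - 69)) = -18 + 2*((92 + K)/(-69 + c)) = -18 + 2*(92 + K)/(-69 + c))
W = 0
W/u(-27, (-46 + 6)*(-25 - 7)) = 0/((2*(713 + (-46 + 6)*(-25 - 7) - 9*(-27))/(-69 - 27))) = 0/((2*(713 - 40*(-32) + 243)/(-96))) = 0/((2*(-1/96)*(713 + 1280 + 243))) = 0/((2*(-1/96)*2236)) = 0/(-559/12) = 0*(-12/559) = 0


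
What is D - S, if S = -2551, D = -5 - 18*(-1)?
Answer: 2564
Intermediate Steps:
D = 13 (D = -5 - 2*(-9) = -5 + 18 = 13)
D - S = 13 - 1*(-2551) = 13 + 2551 = 2564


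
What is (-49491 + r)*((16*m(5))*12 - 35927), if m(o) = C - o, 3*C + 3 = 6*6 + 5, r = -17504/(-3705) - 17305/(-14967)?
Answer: 2101054576166708/1232283 ≈ 1.7050e+9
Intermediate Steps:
r = 108699131/18484245 (r = -17504*(-1/3705) - 17305*(-1/14967) = 17504/3705 + 17305/14967 = 108699131/18484245 ≈ 5.8806)
C = 38/3 (C = -1 + (6*6 + 5)/3 = -1 + (36 + 5)/3 = -1 + (⅓)*41 = -1 + 41/3 = 38/3 ≈ 12.667)
m(o) = 38/3 - o
(-49491 + r)*((16*m(5))*12 - 35927) = (-49491 + 108699131/18484245)*((16*(38/3 - 1*5))*12 - 35927) = -914695070164*((16*(38/3 - 5))*12 - 35927)/18484245 = -914695070164*((16*(23/3))*12 - 35927)/18484245 = -914695070164*((368/3)*12 - 35927)/18484245 = -914695070164*(1472 - 35927)/18484245 = -914695070164/18484245*(-34455) = 2101054576166708/1232283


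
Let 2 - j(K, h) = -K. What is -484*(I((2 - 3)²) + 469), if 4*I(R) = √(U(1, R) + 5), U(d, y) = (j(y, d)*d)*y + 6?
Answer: -226996 - 121*√14 ≈ -2.2745e+5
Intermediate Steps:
j(K, h) = 2 + K (j(K, h) = 2 - (-1)*K = 2 + K)
U(d, y) = 6 + d*y*(2 + y) (U(d, y) = ((2 + y)*d)*y + 6 = (d*(2 + y))*y + 6 = d*y*(2 + y) + 6 = 6 + d*y*(2 + y))
I(R) = √(11 + R*(2 + R))/4 (I(R) = √((6 + 1*R*(2 + R)) + 5)/4 = √((6 + R*(2 + R)) + 5)/4 = √(11 + R*(2 + R))/4)
-484*(I((2 - 3)²) + 469) = -484*(√(11 + (2 - 3)²*(2 + (2 - 3)²))/4 + 469) = -484*(√(11 + (-1)²*(2 + (-1)²))/4 + 469) = -484*(√(11 + 1*(2 + 1))/4 + 469) = -484*(√(11 + 1*3)/4 + 469) = -484*(√(11 + 3)/4 + 469) = -484*(√14/4 + 469) = -484*(469 + √14/4) = -226996 - 121*√14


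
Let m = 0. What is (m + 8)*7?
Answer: 56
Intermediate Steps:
(m + 8)*7 = (0 + 8)*7 = 8*7 = 56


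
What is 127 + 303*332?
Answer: 100723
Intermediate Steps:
127 + 303*332 = 127 + 100596 = 100723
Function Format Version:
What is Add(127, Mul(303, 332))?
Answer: 100723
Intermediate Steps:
Add(127, Mul(303, 332)) = Add(127, 100596) = 100723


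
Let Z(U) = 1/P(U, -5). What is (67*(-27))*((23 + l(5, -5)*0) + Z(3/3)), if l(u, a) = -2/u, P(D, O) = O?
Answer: -206226/5 ≈ -41245.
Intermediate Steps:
Z(U) = -⅕ (Z(U) = 1/(-5) = -⅕)
(67*(-27))*((23 + l(5, -5)*0) + Z(3/3)) = (67*(-27))*((23 - 2/5*0) - ⅕) = -1809*((23 - 2*⅕*0) - ⅕) = -1809*((23 - ⅖*0) - ⅕) = -1809*((23 + 0) - ⅕) = -1809*(23 - ⅕) = -1809*114/5 = -206226/5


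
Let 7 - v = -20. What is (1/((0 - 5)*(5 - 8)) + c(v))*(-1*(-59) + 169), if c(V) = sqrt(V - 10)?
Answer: 76/5 + 228*sqrt(17) ≈ 955.27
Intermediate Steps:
v = 27 (v = 7 - 1*(-20) = 7 + 20 = 27)
c(V) = sqrt(-10 + V)
(1/((0 - 5)*(5 - 8)) + c(v))*(-1*(-59) + 169) = (1/((0 - 5)*(5 - 8)) + sqrt(-10 + 27))*(-1*(-59) + 169) = (1/(-5*(-3)) + sqrt(17))*(59 + 169) = (1/15 + sqrt(17))*228 = 76/5 + 228*sqrt(17)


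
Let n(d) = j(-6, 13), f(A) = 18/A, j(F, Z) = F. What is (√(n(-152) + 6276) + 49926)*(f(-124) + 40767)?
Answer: 63095105835/31 + 2527545*√6270/62 ≈ 2.0386e+9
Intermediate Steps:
n(d) = -6
(√(n(-152) + 6276) + 49926)*(f(-124) + 40767) = (√(-6 + 6276) + 49926)*(18/(-124) + 40767) = (√6270 + 49926)*(18*(-1/124) + 40767) = (49926 + √6270)*(-9/62 + 40767) = (49926 + √6270)*(2527545/62) = 63095105835/31 + 2527545*√6270/62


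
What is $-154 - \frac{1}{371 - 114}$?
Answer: $- \frac{39579}{257} \approx -154.0$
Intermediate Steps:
$-154 - \frac{1}{371 - 114} = -154 - \frac{1}{257} = - \frac{39579}{257}$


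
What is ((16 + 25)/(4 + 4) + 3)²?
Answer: 4225/64 ≈ 66.016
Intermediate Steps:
((16 + 25)/(4 + 4) + 3)² = (41/8 + 3)² = (65/8)² = 4225/64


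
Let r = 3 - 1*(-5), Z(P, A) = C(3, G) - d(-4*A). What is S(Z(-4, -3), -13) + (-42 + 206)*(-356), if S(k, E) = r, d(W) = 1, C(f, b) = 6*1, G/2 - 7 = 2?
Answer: -58376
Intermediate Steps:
G = 18 (G = 14 + 2*2 = 14 + 4 = 18)
C(f, b) = 6
Z(P, A) = 5 (Z(P, A) = 6 - 1*1 = 6 - 1 = 5)
r = 8 (r = 3 + 5 = 8)
S(k, E) = 8
S(Z(-4, -3), -13) + (-42 + 206)*(-356) = 8 + (-42 + 206)*(-356) = 8 + 164*(-356) = 8 - 58384 = -58376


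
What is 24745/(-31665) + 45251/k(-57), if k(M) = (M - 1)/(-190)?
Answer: 27224441864/183657 ≈ 1.4824e+5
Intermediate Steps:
k(M) = 1/190 - M/190 (k(M) = (-1 + M)*(-1/190) = 1/190 - M/190)
24745/(-31665) + 45251/k(-57) = 24745/(-31665) + 45251/(1/190 - 1/190*(-57)) = 24745*(-1/31665) + 45251/(1/190 + 3/10) = -4949/6333 + 45251/(29/95) = -4949/6333 + 45251*(95/29) = -4949/6333 + 4298845/29 = 27224441864/183657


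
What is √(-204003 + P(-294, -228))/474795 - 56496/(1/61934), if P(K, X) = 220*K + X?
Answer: -3499023264 + I*√29879/158265 ≈ -3.499e+9 + 0.0010922*I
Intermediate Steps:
P(K, X) = X + 220*K
√(-204003 + P(-294, -228))/474795 - 56496/(1/61934) = √(-204003 + (-228 + 220*(-294)))/474795 - 56496/(1/61934) = √(-204003 + (-228 - 64680))*(1/474795) - 56496/1/61934 = √(-204003 - 64908)*(1/474795) - 56496*61934 = √(-268911)*(1/474795) - 3499023264 = (3*I*√29879)*(1/474795) - 3499023264 = I*√29879/158265 - 3499023264 = -3499023264 + I*√29879/158265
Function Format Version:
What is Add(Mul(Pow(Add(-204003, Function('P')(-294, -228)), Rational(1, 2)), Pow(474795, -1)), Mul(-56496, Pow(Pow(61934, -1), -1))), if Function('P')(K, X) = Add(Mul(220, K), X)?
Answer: Add(-3499023264, Mul(Rational(1, 158265), I, Pow(29879, Rational(1, 2)))) ≈ Add(-3.4990e+9, Mul(0.0010922, I))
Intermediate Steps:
Function('P')(K, X) = Add(X, Mul(220, K))
Add(Mul(Pow(Add(-204003, Function('P')(-294, -228)), Rational(1, 2)), Pow(474795, -1)), Mul(-56496, Pow(Pow(61934, -1), -1))) = Add(Mul(Pow(Add(-204003, Add(-228, Mul(220, -294))), Rational(1, 2)), Pow(474795, -1)), Mul(-56496, Pow(Pow(61934, -1), -1))) = Add(Mul(Pow(Add(-204003, Add(-228, -64680)), Rational(1, 2)), Rational(1, 474795)), Mul(-56496, Pow(Rational(1, 61934), -1))) = Add(Mul(Pow(Add(-204003, -64908), Rational(1, 2)), Rational(1, 474795)), Mul(-56496, 61934)) = Add(Mul(Pow(-268911, Rational(1, 2)), Rational(1, 474795)), -3499023264) = Add(Mul(Mul(3, I, Pow(29879, Rational(1, 2))), Rational(1, 474795)), -3499023264) = Add(Mul(Rational(1, 158265), I, Pow(29879, Rational(1, 2))), -3499023264) = Add(-3499023264, Mul(Rational(1, 158265), I, Pow(29879, Rational(1, 2))))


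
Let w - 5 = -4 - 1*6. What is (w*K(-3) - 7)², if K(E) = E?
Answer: 64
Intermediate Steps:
w = -5 (w = 5 + (-4 - 1*6) = 5 + (-4 - 6) = 5 - 10 = -5)
(w*K(-3) - 7)² = (-5*(-3) - 7)² = (15 - 7)² = 8² = 64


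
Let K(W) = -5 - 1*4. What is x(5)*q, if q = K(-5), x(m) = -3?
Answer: 27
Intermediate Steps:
K(W) = -9 (K(W) = -5 - 4 = -9)
q = -9
x(5)*q = -3*(-9) = 27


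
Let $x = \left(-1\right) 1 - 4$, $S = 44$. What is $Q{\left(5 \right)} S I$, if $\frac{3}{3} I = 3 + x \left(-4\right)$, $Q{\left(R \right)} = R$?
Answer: $5060$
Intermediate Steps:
$x = -5$ ($x = -1 - 4 = -5$)
$I = 23$ ($I = 3 - -20 = 3 + 20 = 23$)
$Q{\left(5 \right)} S I = 5 \cdot 44 \cdot 23 = 220 \cdot 23 = 5060$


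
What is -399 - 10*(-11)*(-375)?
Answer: -41649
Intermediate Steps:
-399 - 10*(-11)*(-375) = -399 + 110*(-375) = -399 - 41250 = -41649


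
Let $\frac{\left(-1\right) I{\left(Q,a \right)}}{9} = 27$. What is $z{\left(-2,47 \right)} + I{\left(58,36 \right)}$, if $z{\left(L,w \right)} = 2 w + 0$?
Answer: $-149$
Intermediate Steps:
$I{\left(Q,a \right)} = -243$ ($I{\left(Q,a \right)} = \left(-9\right) 27 = -243$)
$z{\left(L,w \right)} = 2 w$
$z{\left(-2,47 \right)} + I{\left(58,36 \right)} = 2 \cdot 47 - 243 = 94 - 243 = -149$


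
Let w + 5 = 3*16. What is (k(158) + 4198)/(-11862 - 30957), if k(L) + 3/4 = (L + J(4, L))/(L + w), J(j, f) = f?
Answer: -3375853/34426476 ≈ -0.098060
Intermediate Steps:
w = 43 (w = -5 + 3*16 = -5 + 48 = 43)
k(L) = -¾ + 2*L/(43 + L) (k(L) = -¾ + (L + L)/(L + 43) = -¾ + (2*L)/(43 + L) = -¾ + 2*L/(43 + L))
(k(158) + 4198)/(-11862 - 30957) = ((-129 + 5*158)/(4*(43 + 158)) + 4198)/(-11862 - 30957) = ((¼)*(-129 + 790)/201 + 4198)/(-42819) = ((¼)*(1/201)*661 + 4198)*(-1/42819) = (661/804 + 4198)*(-1/42819) = (3375853/804)*(-1/42819) = -3375853/34426476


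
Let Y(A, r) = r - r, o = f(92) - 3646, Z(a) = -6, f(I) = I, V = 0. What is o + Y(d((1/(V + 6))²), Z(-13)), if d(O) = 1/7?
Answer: -3554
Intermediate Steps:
o = -3554 (o = 92 - 3646 = -3554)
d(O) = ⅐
Y(A, r) = 0
o + Y(d((1/(V + 6))²), Z(-13)) = -3554 + 0 = -3554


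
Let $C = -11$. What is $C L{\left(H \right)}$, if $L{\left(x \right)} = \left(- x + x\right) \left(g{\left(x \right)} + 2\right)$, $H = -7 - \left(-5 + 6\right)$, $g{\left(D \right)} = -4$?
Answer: $0$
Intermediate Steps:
$H = -8$ ($H = -7 - 1 = -8$)
$L{\left(x \right)} = 0$ ($L{\left(x \right)} = \left(- x + x\right) \left(-4 + 2\right) = 0 \left(-2\right) = 0$)
$C L{\left(H \right)} = \left(-11\right) 0 = 0$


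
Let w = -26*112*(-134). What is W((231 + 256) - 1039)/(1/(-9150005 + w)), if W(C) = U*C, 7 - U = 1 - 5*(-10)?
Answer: -212757949536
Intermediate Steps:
U = -44 (U = 7 - (1 - 5*(-10)) = 7 - (1 + 50) = 7 - 1*51 = 7 - 51 = -44)
w = 390208 (w = -2912*(-134) = 390208)
W(C) = -44*C
W((231 + 256) - 1039)/(1/(-9150005 + w)) = (-44*((231 + 256) - 1039))/(1/(-9150005 + 390208)) = (-44*(487 - 1039))/(1/(-8759797)) = (-44*(-552))/(-1/8759797) = 24288*(-8759797) = -212757949536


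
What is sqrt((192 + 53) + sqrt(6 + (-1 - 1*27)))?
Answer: sqrt(245 + I*sqrt(22)) ≈ 15.653 + 0.1498*I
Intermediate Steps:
sqrt((192 + 53) + sqrt(6 + (-1 - 1*27))) = sqrt(245 + sqrt(6 + (-1 - 27))) = sqrt(245 + sqrt(6 - 28)) = sqrt(245 + sqrt(-22)) = sqrt(245 + I*sqrt(22))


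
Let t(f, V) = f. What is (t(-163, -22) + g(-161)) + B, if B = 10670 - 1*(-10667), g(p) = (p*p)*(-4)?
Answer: -82510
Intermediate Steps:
g(p) = -4*p² (g(p) = p²*(-4) = -4*p²)
B = 21337 (B = 10670 + 10667 = 21337)
(t(-163, -22) + g(-161)) + B = (-163 - 4*(-161)²) + 21337 = (-163 - 4*25921) + 21337 = (-163 - 103684) + 21337 = -103847 + 21337 = -82510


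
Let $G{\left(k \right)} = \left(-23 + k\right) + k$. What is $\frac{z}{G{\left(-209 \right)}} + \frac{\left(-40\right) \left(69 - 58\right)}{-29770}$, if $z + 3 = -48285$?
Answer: $\frac{47924260}{437619} \approx 109.51$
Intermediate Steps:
$G{\left(k \right)} = -23 + 2 k$
$z = -48288$ ($z = -3 - 48285 = -48288$)
$\frac{z}{G{\left(-209 \right)}} + \frac{\left(-40\right) \left(69 - 58\right)}{-29770} = - \frac{48288}{-23 + 2 \left(-209\right)} + \frac{\left(-40\right) \left(69 - 58\right)}{-29770} = - \frac{48288}{-23 - 418} + \left(-40\right) 11 \left(- \frac{1}{29770}\right) = - \frac{48288}{-441} - - \frac{44}{2977} = \left(-48288\right) \left(- \frac{1}{441}\right) + \frac{44}{2977} = \frac{16096}{147} + \frac{44}{2977} = \frac{47924260}{437619}$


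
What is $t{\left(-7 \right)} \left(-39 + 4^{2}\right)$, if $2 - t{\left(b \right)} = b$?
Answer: $-207$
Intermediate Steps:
$t{\left(b \right)} = 2 - b$
$t{\left(-7 \right)} \left(-39 + 4^{2}\right) = \left(2 - -7\right) \left(-39 + 4^{2}\right) = \left(2 + 7\right) \left(-39 + 16\right) = 9 \left(-23\right) = -207$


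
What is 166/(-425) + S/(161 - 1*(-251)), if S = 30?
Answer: -27821/87550 ≈ -0.31777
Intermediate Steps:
166/(-425) + S/(161 - 1*(-251)) = 166/(-425) + 30/(161 - 1*(-251)) = 166*(-1/425) + 30/(161 + 251) = -166/425 + 30/412 = -166/425 + 30*(1/412) = -166/425 + 15/206 = -27821/87550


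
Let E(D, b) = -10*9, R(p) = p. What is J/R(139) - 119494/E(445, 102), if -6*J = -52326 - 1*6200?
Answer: 8743778/6255 ≈ 1397.9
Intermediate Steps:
E(D, b) = -90
J = 29263/3 (J = -(-52326 - 1*6200)/6 = -(-52326 - 6200)/6 = -1/6*(-58526) = 29263/3 ≈ 9754.3)
J/R(139) - 119494/E(445, 102) = (29263/3)/139 - 119494/(-90) = (29263/3)*(1/139) - 119494*(-1/90) = 29263/417 + 59747/45 = 8743778/6255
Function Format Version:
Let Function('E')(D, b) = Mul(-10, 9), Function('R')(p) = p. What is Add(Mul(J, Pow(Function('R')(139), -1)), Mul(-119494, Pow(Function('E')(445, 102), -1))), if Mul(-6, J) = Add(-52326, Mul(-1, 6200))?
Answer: Rational(8743778, 6255) ≈ 1397.9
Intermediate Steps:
Function('E')(D, b) = -90
J = Rational(29263, 3) (J = Mul(Rational(-1, 6), Add(-52326, Mul(-1, 6200))) = Mul(Rational(-1, 6), Add(-52326, -6200)) = Mul(Rational(-1, 6), -58526) = Rational(29263, 3) ≈ 9754.3)
Add(Mul(J, Pow(Function('R')(139), -1)), Mul(-119494, Pow(Function('E')(445, 102), -1))) = Add(Mul(Rational(29263, 3), Pow(139, -1)), Mul(-119494, Pow(-90, -1))) = Add(Mul(Rational(29263, 3), Rational(1, 139)), Mul(-119494, Rational(-1, 90))) = Add(Rational(29263, 417), Rational(59747, 45)) = Rational(8743778, 6255)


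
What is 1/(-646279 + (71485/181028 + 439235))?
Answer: -181028/37480689747 ≈ -4.8299e-6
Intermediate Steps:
1/(-646279 + (71485/181028 + 439235)) = 1/(-646279 + 79513905065/181028) = 1/(-37480689747/181028) = -181028/37480689747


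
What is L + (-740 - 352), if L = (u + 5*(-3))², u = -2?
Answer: -803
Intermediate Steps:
L = 289 (L = (-2 + 5*(-3))² = (-2 - 15)² = (-17)² = 289)
L + (-740 - 352) = 289 + (-740 - 352) = 289 - 1092 = -803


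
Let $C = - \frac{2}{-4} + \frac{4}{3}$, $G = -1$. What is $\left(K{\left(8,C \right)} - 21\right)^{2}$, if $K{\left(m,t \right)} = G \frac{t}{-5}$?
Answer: $\frac{383161}{900} \approx 425.73$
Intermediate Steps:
$C = \frac{11}{6}$ ($C = \left(-2\right) \left(- \frac{1}{4}\right) + 4 \cdot \frac{1}{3} = \frac{1}{2} + \frac{4}{3} = \frac{11}{6} \approx 1.8333$)
$K{\left(m,t \right)} = \frac{t}{5}$ ($K{\left(m,t \right)} = - \frac{t}{-5} = - \frac{t \left(-1\right)}{5} = - \frac{\left(-1\right) t}{5} = \frac{t}{5}$)
$\left(K{\left(8,C \right)} - 21\right)^{2} = \left(\frac{1}{5} \cdot \frac{11}{6} - 21\right)^{2} = \left(\frac{11}{30} - 21\right)^{2} = \left(- \frac{619}{30}\right)^{2} = \frac{383161}{900}$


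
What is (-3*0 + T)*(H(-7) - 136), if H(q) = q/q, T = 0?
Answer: 0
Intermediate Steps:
H(q) = 1
(-3*0 + T)*(H(-7) - 136) = (-3*0 + 0)*(1 - 136) = (0 + 0)*(-135) = 0*(-135) = 0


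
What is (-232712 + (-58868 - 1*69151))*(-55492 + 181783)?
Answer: -45557078721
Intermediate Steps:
(-232712 + (-58868 - 1*69151))*(-55492 + 181783) = (-232712 + (-58868 - 69151))*126291 = (-232712 - 128019)*126291 = -360731*126291 = -45557078721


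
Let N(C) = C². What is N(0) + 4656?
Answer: 4656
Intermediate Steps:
N(0) + 4656 = 0² + 4656 = 0 + 4656 = 4656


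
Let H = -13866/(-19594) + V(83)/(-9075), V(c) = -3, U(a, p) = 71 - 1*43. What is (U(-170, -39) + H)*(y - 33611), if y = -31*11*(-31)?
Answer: -3920431205376/5927185 ≈ -6.6143e+5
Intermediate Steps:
U(a, p) = 28 (U(a, p) = 71 - 43 = 28)
y = 10571 (y = -341*(-31) = 10571)
H = 20982122/29635925 (H = -13866/(-19594) - 3/(-9075) = -13866*(-1/19594) - 3*(-1/9075) = 6933/9797 + 1/3025 = 20982122/29635925 ≈ 0.70800)
(U(-170, -39) + H)*(y - 33611) = (28 + 20982122/29635925)*(10571 - 33611) = (850788022/29635925)*(-23040) = -3920431205376/5927185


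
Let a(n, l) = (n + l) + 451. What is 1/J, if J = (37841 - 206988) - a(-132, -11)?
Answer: -1/169455 ≈ -5.9013e-6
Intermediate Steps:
a(n, l) = 451 + l + n (a(n, l) = (l + n) + 451 = 451 + l + n)
J = -169455 (J = (37841 - 206988) - (451 - 11 - 132) = -169147 - 1*308 = -169147 - 308 = -169455)
1/J = 1/(-169455) = -1/169455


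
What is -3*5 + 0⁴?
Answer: -15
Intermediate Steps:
-3*5 + 0⁴ = -15 + 0 = -15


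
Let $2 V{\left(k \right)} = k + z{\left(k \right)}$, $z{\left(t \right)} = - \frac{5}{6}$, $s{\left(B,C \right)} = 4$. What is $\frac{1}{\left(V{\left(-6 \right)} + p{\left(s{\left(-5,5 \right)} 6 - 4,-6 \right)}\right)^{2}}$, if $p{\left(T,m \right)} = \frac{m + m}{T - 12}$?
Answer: $\frac{144}{3481} \approx 0.041367$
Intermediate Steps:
$z{\left(t \right)} = - \frac{5}{6}$ ($z{\left(t \right)} = \left(-5\right) \frac{1}{6} = - \frac{5}{6}$)
$p{\left(T,m \right)} = \frac{2 m}{-12 + T}$
$V{\left(k \right)} = - \frac{5}{12} + \frac{k}{2}$ ($V{\left(k \right)} = \frac{k - \frac{5}{6}}{2} = \frac{- \frac{5}{6} + k}{2} = - \frac{5}{12} + \frac{k}{2}$)
$\frac{1}{\left(V{\left(-6 \right)} + p{\left(s{\left(-5,5 \right)} 6 - 4,-6 \right)}\right)^{2}} = \frac{1}{\left(\left(- \frac{5}{12} + \frac{1}{2} \left(-6\right)\right) + 2 \left(-6\right) \frac{1}{-12 + \left(4 \cdot 6 - 4\right)}\right)^{2}} = \frac{1}{\left(\left(- \frac{5}{12} - 3\right) + 2 \left(-6\right) \frac{1}{-12 + \left(24 - 4\right)}\right)^{2}} = \frac{1}{\left(- \frac{41}{12} + 2 \left(-6\right) \frac{1}{-12 + 20}\right)^{2}} = \frac{1}{\left(- \frac{41}{12} + 2 \left(-6\right) \frac{1}{8}\right)^{2}} = \frac{1}{\left(- \frac{41}{12} - \frac{3}{2}\right)^{2}} = \frac{1}{\left(- \frac{59}{12}\right)^{2}} = \frac{1}{\frac{3481}{144}} = \frac{144}{3481}$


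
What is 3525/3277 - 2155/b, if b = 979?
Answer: -3610960/3208183 ≈ -1.1255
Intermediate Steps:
3525/3277 - 2155/b = 3525/3277 - 2155/979 = -3610960/3208183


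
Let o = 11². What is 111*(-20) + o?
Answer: -2099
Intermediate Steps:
o = 121
111*(-20) + o = 111*(-20) + 121 = -2220 + 121 = -2099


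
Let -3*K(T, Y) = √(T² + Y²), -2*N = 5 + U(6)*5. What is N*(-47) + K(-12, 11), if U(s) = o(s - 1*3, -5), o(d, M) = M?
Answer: -470 - √265/3 ≈ -475.43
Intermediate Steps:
U(s) = -5
N = 10 (N = -(5 - 5*5)/2 = -(5 - 25)/2 = -½*(-20) = 10)
K(T, Y) = -√(T² + Y²)/3
N*(-47) + K(-12, 11) = 10*(-47) - √((-12)² + 11²)/3 = -470 - √(144 + 121)/3 = -470 - √265/3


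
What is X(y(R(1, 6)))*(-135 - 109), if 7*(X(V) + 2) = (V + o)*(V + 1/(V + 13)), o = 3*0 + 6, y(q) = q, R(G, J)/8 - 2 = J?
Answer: -11989184/77 ≈ -1.5570e+5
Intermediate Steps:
R(G, J) = 16 + 8*J
o = 6 (o = 0 + 6 = 6)
X(V) = -2 + (6 + V)*(V + 1/(13 + V))/7 (X(V) = -2 + ((V + 6)*(V + 1/(V + 13)))/7 = -2 + ((6 + V)*(V + 1/(13 + V)))/7 = -2 + (6 + V)*(V + 1/(13 + V))/7)
X(y(R(1, 6)))*(-135 - 109) = ((-176 + (16 + 8*6)³ + 19*(16 + 8*6)² + 65*(16 + 8*6))/(7*(13 + (16 + 8*6))))*(-135 - 109) = ((-176 + (16 + 48)³ + 19*(16 + 48)² + 65*(16 + 48))/(7*(13 + (16 + 48))))*(-244) = ((-176 + 64³ + 19*64² + 65*64)/(7*(13 + 64)))*(-244) = ((⅐)*(-176 + 262144 + 19*4096 + 4160)/77)*(-244) = ((⅐)*(1/77)*(-176 + 262144 + 77824 + 4160))*(-244) = ((⅐)*(1/77)*343952)*(-244) = (49136/77)*(-244) = -11989184/77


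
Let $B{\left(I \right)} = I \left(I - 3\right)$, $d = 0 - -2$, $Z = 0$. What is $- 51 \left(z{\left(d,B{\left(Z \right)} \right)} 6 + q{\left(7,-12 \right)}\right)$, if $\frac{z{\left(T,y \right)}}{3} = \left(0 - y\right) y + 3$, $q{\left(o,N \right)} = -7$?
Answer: $-2397$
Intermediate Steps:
$d = 2$ ($d = 0 + 2 = 2$)
$B{\left(I \right)} = I \left(-3 + I\right)$
$z{\left(T,y \right)} = 9 - 3 y^{2}$ ($z{\left(T,y \right)} = 3 \left(\left(0 - y\right) y + 3\right) = 3 \left(- y y + 3\right) = 3 \left(- y^{2} + 3\right) = 3 \left(3 - y^{2}\right) = 9 - 3 y^{2}$)
$- 51 \left(z{\left(d,B{\left(Z \right)} \right)} 6 + q{\left(7,-12 \right)}\right) = - 51 \left(\left(9 - 3 \left(0 \left(-3 + 0\right)\right)^{2}\right) 6 - 7\right) = - 51 \left(\left(9 - 3 \left(0 \left(-3\right)\right)^{2}\right) 6 - 7\right) = - 51 \left(\left(9 - 3 \cdot 0^{2}\right) 6 - 7\right) = - 51 \left(\left(9 - 0\right) 6 - 7\right) = - 51 \left(\left(9 + 0\right) 6 - 7\right) = - 51 \left(9 \cdot 6 - 7\right) = - 51 \left(54 - 7\right) = \left(-51\right) 47 = -2397$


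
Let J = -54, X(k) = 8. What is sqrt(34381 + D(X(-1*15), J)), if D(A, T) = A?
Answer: 3*sqrt(3821) ≈ 185.44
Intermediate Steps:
sqrt(34381 + D(X(-1*15), J)) = sqrt(34381 + 8) = sqrt(34389) = 3*sqrt(3821)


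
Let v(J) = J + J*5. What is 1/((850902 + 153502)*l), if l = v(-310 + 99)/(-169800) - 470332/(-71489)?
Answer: 505784675/3346041297986679 ≈ 1.5116e-7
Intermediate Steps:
v(J) = 6*J (v(J) = J + 5*J = 6*J)
l = 13325479779/2023138700 (l = (6*(-310 + 99))/(-169800) - 470332/(-71489) = (6*(-211))*(-1/169800) - 470332*(-1/71489) = -1266*(-1/169800) + 470332/71489 = 211/28300 + 470332/71489 = 13325479779/2023138700 ≈ 6.5865)
1/((850902 + 153502)*l) = 1/((850902 + 153502)*(13325479779/2023138700)) = (2023138700/13325479779)/1004404 = (1/1004404)*(2023138700/13325479779) = 505784675/3346041297986679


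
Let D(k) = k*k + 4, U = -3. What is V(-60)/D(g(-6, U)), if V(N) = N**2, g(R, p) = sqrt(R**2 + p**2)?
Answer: 3600/49 ≈ 73.469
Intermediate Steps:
D(k) = 4 + k**2 (D(k) = k**2 + 4 = 4 + k**2)
V(-60)/D(g(-6, U)) = (-60)**2/(4 + (sqrt((-6)**2 + (-3)**2))**2) = 3600/(4 + (sqrt(36 + 9))**2) = 3600/(4 + (sqrt(45))**2) = 3600/(4 + (3*sqrt(5))**2) = 3600/(4 + 45) = 3600/49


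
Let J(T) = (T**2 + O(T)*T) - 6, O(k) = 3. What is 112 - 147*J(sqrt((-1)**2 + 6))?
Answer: -35 - 441*sqrt(7) ≈ -1201.8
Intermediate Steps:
J(T) = -6 + T**2 + 3*T (J(T) = (T**2 + 3*T) - 6 = -6 + T**2 + 3*T)
112 - 147*J(sqrt((-1)**2 + 6)) = 112 - 147*(-6 + (sqrt((-1)**2 + 6))**2 + 3*sqrt((-1)**2 + 6)) = 112 - 147*(-6 + (sqrt(1 + 6))**2 + 3*sqrt(1 + 6)) = 112 - 147*(-6 + (sqrt(7))**2 + 3*sqrt(7)) = 112 - 147*(-6 + 7 + 3*sqrt(7)) = 112 - 147*(1 + 3*sqrt(7)) = 112 + (-147 - 441*sqrt(7)) = -35 - 441*sqrt(7)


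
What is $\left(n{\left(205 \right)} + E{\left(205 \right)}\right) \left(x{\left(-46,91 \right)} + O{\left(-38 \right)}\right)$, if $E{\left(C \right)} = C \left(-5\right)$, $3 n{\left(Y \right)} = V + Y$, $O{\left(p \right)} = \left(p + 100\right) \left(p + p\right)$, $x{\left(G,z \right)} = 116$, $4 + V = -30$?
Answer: $4448928$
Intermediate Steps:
$V = -34$ ($V = -4 - 30 = -34$)
$O{\left(p \right)} = 2 p \left(100 + p\right)$ ($O{\left(p \right)} = \left(100 + p\right) 2 p = 2 p \left(100 + p\right)$)
$n{\left(Y \right)} = - \frac{34}{3} + \frac{Y}{3}$ ($n{\left(Y \right)} = \frac{-34 + Y}{3} = - \frac{34}{3} + \frac{Y}{3}$)
$E{\left(C \right)} = - 5 C$
$\left(n{\left(205 \right)} + E{\left(205 \right)}\right) \left(x{\left(-46,91 \right)} + O{\left(-38 \right)}\right) = \left(\left(- \frac{34}{3} + \frac{1}{3} \cdot 205\right) - 1025\right) \left(116 + 2 \left(-38\right) \left(100 - 38\right)\right) = \left(\left(- \frac{34}{3} + \frac{205}{3}\right) - 1025\right) \left(116 + 2 \left(-38\right) 62\right) = \left(57 - 1025\right) \left(116 - 4712\right) = \left(-968\right) \left(-4596\right) = 4448928$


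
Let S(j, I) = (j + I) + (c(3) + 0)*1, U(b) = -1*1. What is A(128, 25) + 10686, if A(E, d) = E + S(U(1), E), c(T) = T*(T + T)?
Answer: 10959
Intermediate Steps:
U(b) = -1
c(T) = 2*T² (c(T) = T*(2*T) = 2*T²)
S(j, I) = 18 + I + j (S(j, I) = (j + I) + (2*3² + 0)*1 = (I + j) + (2*9 + 0)*1 = (I + j) + (18 + 0)*1 = (I + j) + 18*1 = (I + j) + 18 = 18 + I + j)
A(E, d) = 17 + 2*E (A(E, d) = E + (18 + E - 1) = E + (17 + E) = 17 + 2*E)
A(128, 25) + 10686 = (17 + 2*128) + 10686 = (17 + 256) + 10686 = 273 + 10686 = 10959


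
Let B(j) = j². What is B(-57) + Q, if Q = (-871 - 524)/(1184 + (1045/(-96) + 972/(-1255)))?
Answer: 14797811907/4556243 ≈ 3247.8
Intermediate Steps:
Q = -5421600/4556243 (Q = -1395/(1184 + (1045*(-1/96) + 972*(-1/1255))) = -1395/(1184 + (-1045/96 - 972/1255)) = -1395/(1184 - 1404787/120480) = -1395/141243533/120480 = -1395*120480/141243533 = -5421600/4556243 ≈ -1.1899)
B(-57) + Q = (-57)² - 5421600/4556243 = 3249 - 5421600/4556243 = 14797811907/4556243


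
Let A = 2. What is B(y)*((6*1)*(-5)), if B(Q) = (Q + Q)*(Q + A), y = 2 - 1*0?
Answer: -480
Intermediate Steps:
y = 2 (y = 2 + 0 = 2)
B(Q) = 2*Q*(2 + Q) (B(Q) = (Q + Q)*(Q + 2) = (2*Q)*(2 + Q) = 2*Q*(2 + Q))
B(y)*((6*1)*(-5)) = (2*2*(2 + 2))*((6*1)*(-5)) = (2*2*4)*(6*(-5)) = 16*(-30) = -480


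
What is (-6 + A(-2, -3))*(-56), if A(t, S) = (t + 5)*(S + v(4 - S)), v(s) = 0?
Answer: 840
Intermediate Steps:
A(t, S) = S*(5 + t) (A(t, S) = (t + 5)*(S + 0) = (5 + t)*S = S*(5 + t))
(-6 + A(-2, -3))*(-56) = (-6 - 3*(5 - 2))*(-56) = (-6 - 3*3)*(-56) = (-6 - 9)*(-56) = -15*(-56) = 840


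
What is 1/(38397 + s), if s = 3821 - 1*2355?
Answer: 1/39863 ≈ 2.5086e-5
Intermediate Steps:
s = 1466 (s = 3821 - 2355 = 1466)
1/(38397 + s) = 1/(38397 + 1466) = 1/39863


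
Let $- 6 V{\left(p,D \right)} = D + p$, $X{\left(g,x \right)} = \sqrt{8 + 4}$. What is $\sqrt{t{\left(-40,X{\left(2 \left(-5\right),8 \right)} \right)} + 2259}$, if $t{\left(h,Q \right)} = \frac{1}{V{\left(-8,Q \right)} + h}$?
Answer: $\frac{\sqrt{262041 + 2259 \sqrt{3}}}{\sqrt{116 + \sqrt{3}}} \approx 47.529$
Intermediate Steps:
$X{\left(g,x \right)} = 2 \sqrt{3}$ ($X{\left(g,x \right)} = \sqrt{12} = 2 \sqrt{3}$)
$V{\left(p,D \right)} = - \frac{D}{6} - \frac{p}{6}$ ($V{\left(p,D \right)} = - \frac{D + p}{6} = - \frac{D}{6} - \frac{p}{6}$)
$t{\left(h,Q \right)} = \frac{1}{\frac{4}{3} + h - \frac{Q}{6}}$ ($t{\left(h,Q \right)} = \frac{1}{\left(- \frac{Q}{6} - - \frac{4}{3}\right) + h} = \frac{1}{\left(- \frac{Q}{6} + \frac{4}{3}\right) + h} = \frac{1}{\left(\frac{4}{3} - \frac{Q}{6}\right) + h} = \frac{1}{\frac{4}{3} + h - \frac{Q}{6}}$)
$\sqrt{t{\left(-40,X{\left(2 \left(-5\right),8 \right)} \right)} + 2259} = \sqrt{\frac{6}{8 - 2 \sqrt{3} + 6 \left(-40\right)} + 2259} = \sqrt{\frac{6}{8 - 2 \sqrt{3} - 240} + 2259} = \sqrt{\frac{6}{-232 - 2 \sqrt{3}} + 2259} = \sqrt{2259 + \frac{6}{-232 - 2 \sqrt{3}}}$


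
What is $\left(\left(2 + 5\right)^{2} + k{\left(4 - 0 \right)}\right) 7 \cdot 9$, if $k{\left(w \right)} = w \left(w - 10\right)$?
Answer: $1575$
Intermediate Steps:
$k{\left(w \right)} = w \left(-10 + w\right)$
$\left(\left(2 + 5\right)^{2} + k{\left(4 - 0 \right)}\right) 7 \cdot 9 = \left(\left(2 + 5\right)^{2} + \left(4 - 0\right) \left(-10 + \left(4 - 0\right)\right)\right) 7 \cdot 9 = \left(7^{2} + \left(4 + 0\right) \left(-10 + \left(4 + 0\right)\right)\right) 63 = \left(49 + 4 \left(-10 + 4\right)\right) 63 = \left(49 + 4 \left(-6\right)\right) 63 = \left(49 - 24\right) 63 = 25 \cdot 63 = 1575$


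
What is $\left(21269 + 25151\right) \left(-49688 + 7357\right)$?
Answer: $-1965005020$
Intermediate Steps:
$\left(21269 + 25151\right) \left(-49688 + 7357\right) = 46420 \left(-42331\right) = -1965005020$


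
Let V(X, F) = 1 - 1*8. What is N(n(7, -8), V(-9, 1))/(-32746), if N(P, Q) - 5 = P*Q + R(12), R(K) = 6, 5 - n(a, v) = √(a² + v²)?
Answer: 12/16373 - √113/4678 ≈ -0.0015395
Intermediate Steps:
V(X, F) = -7 (V(X, F) = 1 - 8 = -7)
n(a, v) = 5 - √(a² + v²)
N(P, Q) = 11 + P*Q (N(P, Q) = 5 + (P*Q + 6) = 5 + (6 + P*Q) = 11 + P*Q)
N(n(7, -8), V(-9, 1))/(-32746) = (11 + (5 - √(7² + (-8)²))*(-7))/(-32746) = (11 + (5 - √(49 + 64))*(-7))*(-1/32746) = (11 + (5 - √113)*(-7))*(-1/32746) = (11 + (-35 + 7*√113))*(-1/32746) = (-24 + 7*√113)*(-1/32746) = 12/16373 - √113/4678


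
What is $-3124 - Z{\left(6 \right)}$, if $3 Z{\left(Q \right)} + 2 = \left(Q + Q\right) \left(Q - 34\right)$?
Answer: $- \frac{9034}{3} \approx -3011.3$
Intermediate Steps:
$Z{\left(Q \right)} = - \frac{2}{3} + \frac{2 Q \left(-34 + Q\right)}{3}$ ($Z{\left(Q \right)} = - \frac{2}{3} + \frac{\left(Q + Q\right) \left(Q - 34\right)}{3} = - \frac{2}{3} + \frac{2 Q \left(-34 + Q\right)}{3}$)
$-3124 - Z{\left(6 \right)} = -3124 - \left(- \frac{2}{3} - 136 + \frac{2 \cdot 6^{2}}{3}\right) = -3124 - \left(- \frac{2}{3} - 136 + \frac{2}{3} \cdot 36\right) = -3124 - \left(- \frac{2}{3} - 136 + 24\right) = -3124 - - \frac{338}{3} = -3124 + \frac{338}{3} = - \frac{9034}{3}$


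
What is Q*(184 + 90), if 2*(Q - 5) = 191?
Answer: 27537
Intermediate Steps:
Q = 201/2 (Q = 5 + (½)*191 = 5 + 191/2 = 201/2 ≈ 100.50)
Q*(184 + 90) = 201*(184 + 90)/2 = (201/2)*274 = 27537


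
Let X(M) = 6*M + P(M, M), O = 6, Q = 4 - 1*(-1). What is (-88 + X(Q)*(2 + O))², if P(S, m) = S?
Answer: 36864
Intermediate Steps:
Q = 5 (Q = 4 + 1 = 5)
X(M) = 7*M (X(M) = 6*M + M = 7*M)
(-88 + X(Q)*(2 + O))² = (-88 + (7*5)*(2 + 6))² = (-88 + 35*8)² = (-88 + 280)² = 192² = 36864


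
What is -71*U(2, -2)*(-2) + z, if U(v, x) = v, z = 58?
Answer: 342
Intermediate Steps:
-71*U(2, -2)*(-2) + z = -142*(-2) + 58 = -71*(-4) + 58 = 284 + 58 = 342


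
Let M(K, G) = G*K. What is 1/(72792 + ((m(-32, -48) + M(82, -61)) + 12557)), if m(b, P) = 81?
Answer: 1/80428 ≈ 1.2433e-5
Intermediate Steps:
1/(72792 + ((m(-32, -48) + M(82, -61)) + 12557)) = 1/(72792 + ((81 - 61*82) + 12557)) = 1/(72792 + ((81 - 5002) + 12557)) = 1/(72792 + (-4921 + 12557)) = 1/(72792 + 7636) = 1/80428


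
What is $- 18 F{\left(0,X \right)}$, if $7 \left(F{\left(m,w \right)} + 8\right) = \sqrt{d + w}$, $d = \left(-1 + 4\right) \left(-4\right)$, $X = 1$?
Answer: $144 - \frac{18 i \sqrt{11}}{7} \approx 144.0 - 8.5285 i$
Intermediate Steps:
$d = -12$ ($d = 3 \left(-4\right) = -12$)
$F{\left(m,w \right)} = -8 + \frac{\sqrt{-12 + w}}{7}$
$- 18 F{\left(0,X \right)} = - 18 \left(-8 + \frac{\sqrt{-12 + 1}}{7}\right) = - 18 \left(-8 + \frac{\sqrt{-11}}{7}\right) = - 18 \left(-8 + \frac{i \sqrt{11}}{7}\right) = 144 - \frac{18 i \sqrt{11}}{7}$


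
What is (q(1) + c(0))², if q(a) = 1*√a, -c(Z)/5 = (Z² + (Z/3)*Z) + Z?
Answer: 1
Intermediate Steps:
c(Z) = -5*Z - 20*Z²/3 (c(Z) = -5*((Z² + (Z/3)*Z) + Z) = -5*((Z² + Z²/3) + Z) = -5*(4*Z²/3 + Z) = -5*(Z + 4*Z²/3) = -5*Z - 20*Z²/3)
q(a) = √a
(q(1) + c(0))² = (√1 - 5/3*0*(3 + 4*0))² = (1 - 5/3*0*(3 + 0))² = (1 - 5/3*0*3)² = (1 + 0)² = 1² = 1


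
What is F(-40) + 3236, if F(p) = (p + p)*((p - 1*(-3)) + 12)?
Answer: 5236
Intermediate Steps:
F(p) = 2*p*(15 + p) (F(p) = (2*p)*((p + 3) + 12) = (2*p)*((3 + p) + 12) = (2*p)*(15 + p) = 2*p*(15 + p))
F(-40) + 3236 = 2*(-40)*(15 - 40) + 3236 = 2*(-40)*(-25) + 3236 = 2000 + 3236 = 5236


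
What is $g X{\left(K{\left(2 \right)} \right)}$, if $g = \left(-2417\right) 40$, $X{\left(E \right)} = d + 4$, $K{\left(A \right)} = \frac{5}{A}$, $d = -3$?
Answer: $-96680$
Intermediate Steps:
$X{\left(E \right)} = 1$ ($X{\left(E \right)} = -3 + 4 = 1$)
$g = -96680$
$g X{\left(K{\left(2 \right)} \right)} = \left(-96680\right) 1 = -96680$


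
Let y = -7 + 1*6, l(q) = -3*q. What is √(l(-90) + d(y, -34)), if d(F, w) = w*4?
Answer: √134 ≈ 11.576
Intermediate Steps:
y = -1 (y = -7 + 6 = -1)
d(F, w) = 4*w
√(l(-90) + d(y, -34)) = √(-3*(-90) + 4*(-34)) = √(270 - 136) = √134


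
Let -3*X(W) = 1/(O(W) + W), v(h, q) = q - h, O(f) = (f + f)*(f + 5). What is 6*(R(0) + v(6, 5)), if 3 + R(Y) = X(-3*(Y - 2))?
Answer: -1657/69 ≈ -24.014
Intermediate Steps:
O(f) = 2*f*(5 + f) (O(f) = (2*f)*(5 + f) = 2*f*(5 + f))
X(W) = -1/(3*(W + 2*W*(5 + W))) (X(W) = -1/(3*(2*W*(5 + W) + W)) = -1/(3*(W + 2*W*(5 + W))))
R(Y) = -3 - 1/(3*(6 - 3*Y)*(23 - 6*Y)) (R(Y) = -3 - 1/(3*((-3*(Y - 2)))*(11 + 2*(-3*(Y - 2)))) = -3 - 1/(3*((-3*(-2 + Y)))*(11 + 2*(-3*(-2 + Y)))) = -3 - 1/(3*(6 - 3*Y)*(11 + 2*(6 - 3*Y))) = -3 - 1/(3*(6 - 3*Y)*(11 + (12 - 6*Y))) = -3 - 1/(3*(6 - 3*Y)*(23 - 6*Y)))
6*(R(0) + v(6, 5)) = 6*((-1243 - 162*0² + 945*0)/(9*(46 - 35*0 + 6*0²)) + (5 - 1*6)) = 6*((-1243 - 162*0 + 0)/(9*(46 + 0 + 6*0)) + (5 - 6)) = 6*((-1243 + 0 + 0)/(9*(46 + 0 + 0)) - 1) = 6*((⅑)*(-1243)/46 - 1) = 6*((⅑)*(1/46)*(-1243) - 1) = 6*(-1243/414 - 1) = 6*(-1657/414) = -1657/69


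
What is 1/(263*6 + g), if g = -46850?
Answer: -1/45272 ≈ -2.2089e-5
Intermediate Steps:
1/(263*6 + g) = 1/(263*6 - 46850) = 1/(1578 - 46850) = 1/(-45272) = -1/45272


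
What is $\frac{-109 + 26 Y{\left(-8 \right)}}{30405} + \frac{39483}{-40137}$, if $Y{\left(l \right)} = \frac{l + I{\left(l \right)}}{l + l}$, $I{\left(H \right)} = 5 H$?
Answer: $- \frac{400574954}{406788495} \approx -0.98472$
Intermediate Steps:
$Y{\left(l \right)} = 3$ ($Y{\left(l \right)} = \frac{l + 5 l}{l + l} = \frac{6 l}{2 l} = 6 l \frac{1}{2 l} = 3$)
$\frac{-109 + 26 Y{\left(-8 \right)}}{30405} + \frac{39483}{-40137} = \frac{-109 + 26 \cdot 3}{30405} + \frac{39483}{-40137} = \left(-109 + 78\right) \frac{1}{30405} + 39483 \left(- \frac{1}{40137}\right) = \left(-31\right) \frac{1}{30405} - \frac{13161}{13379} = - \frac{31}{30405} - \frac{13161}{13379} = - \frac{400574954}{406788495}$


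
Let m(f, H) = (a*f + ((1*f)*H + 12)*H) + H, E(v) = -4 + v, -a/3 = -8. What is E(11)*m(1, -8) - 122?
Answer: -234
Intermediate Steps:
a = 24 (a = -3*(-8) = 24)
m(f, H) = H + 24*f + H*(12 + H*f) (m(f, H) = (24*f + ((1*f)*H + 12)*H) + H = (24*f + (f*H + 12)*H) + H = (24*f + (H*f + 12)*H) + H = (24*f + (12 + H*f)*H) + H = (24*f + H*(12 + H*f)) + H = H + 24*f + H*(12 + H*f))
E(11)*m(1, -8) - 122 = (-4 + 11)*(13*(-8) + 24*1 + 1*(-8)²) - 122 = 7*(-104 + 24 + 1*64) - 122 = 7*(-104 + 24 + 64) - 122 = 7*(-16) - 122 = -112 - 122 = -234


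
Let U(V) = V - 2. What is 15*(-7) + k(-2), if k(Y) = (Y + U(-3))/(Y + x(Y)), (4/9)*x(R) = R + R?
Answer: -1148/11 ≈ -104.36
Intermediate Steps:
x(R) = 9*R/2 (x(R) = 9*(R + R)/4 = 9*(2*R)/4 = 9*R/2)
U(V) = -2 + V
k(Y) = 2*(-5 + Y)/(11*Y) (k(Y) = (Y + (-2 - 3))/(Y + 9*Y/2) = (Y - 5)/((11*Y/2)) = (-5 + Y)*(2/(11*Y)) = 2*(-5 + Y)/(11*Y))
15*(-7) + k(-2) = 15*(-7) + (2/11)*(-5 - 2)/(-2) = -105 + (2/11)*(-1/2)*(-7) = -105 + 7/11 = -1148/11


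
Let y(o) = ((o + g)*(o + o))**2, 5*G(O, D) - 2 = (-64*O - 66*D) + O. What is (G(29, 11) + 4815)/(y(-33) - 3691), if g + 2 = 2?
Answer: 21524/23699965 ≈ 0.00090819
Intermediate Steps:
g = 0 (g = -2 + 2 = 0)
G(O, D) = 2/5 - 66*D/5 - 63*O/5 (G(O, D) = 2/5 + ((-64*O - 66*D) + O)/5 = 2/5 + ((-66*D - 64*O) + O)/5 = 2/5 + (-66*D - 63*O)/5 = 2/5 + (-66*D/5 - 63*O/5) = 2/5 - 66*D/5 - 63*O/5)
y(o) = 4*o**4 (y(o) = ((o + 0)*(o + o))**2 = (o*(2*o))**2 = (2*o**2)**2 = 4*o**4)
(G(29, 11) + 4815)/(y(-33) - 3691) = ((2/5 - 66/5*11 - 63/5*29) + 4815)/(4*(-33)**4 - 3691) = ((2/5 - 726/5 - 1827/5) + 4815)/(4*1185921 - 3691) = (-2551/5 + 4815)/(4743684 - 3691) = (21524/5)/4739993 = (21524/5)*(1/4739993) = 21524/23699965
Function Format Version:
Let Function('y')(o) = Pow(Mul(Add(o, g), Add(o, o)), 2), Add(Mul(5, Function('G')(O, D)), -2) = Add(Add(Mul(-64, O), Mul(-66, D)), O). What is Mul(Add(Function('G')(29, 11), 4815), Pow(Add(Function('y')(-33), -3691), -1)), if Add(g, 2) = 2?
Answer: Rational(21524, 23699965) ≈ 0.00090819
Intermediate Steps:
g = 0 (g = Add(-2, 2) = 0)
Function('G')(O, D) = Add(Rational(2, 5), Mul(Rational(-66, 5), D), Mul(Rational(-63, 5), O)) (Function('G')(O, D) = Add(Rational(2, 5), Mul(Rational(1, 5), Add(Add(Mul(-64, O), Mul(-66, D)), O))) = Add(Rational(2, 5), Mul(Rational(1, 5), Add(Add(Mul(-66, D), Mul(-64, O)), O))) = Add(Rational(2, 5), Mul(Rational(1, 5), Add(Mul(-66, D), Mul(-63, O)))) = Add(Rational(2, 5), Add(Mul(Rational(-66, 5), D), Mul(Rational(-63, 5), O))) = Add(Rational(2, 5), Mul(Rational(-66, 5), D), Mul(Rational(-63, 5), O)))
Function('y')(o) = Mul(4, Pow(o, 4)) (Function('y')(o) = Pow(Mul(Add(o, 0), Add(o, o)), 2) = Pow(Mul(o, Mul(2, o)), 2) = Pow(Mul(2, Pow(o, 2)), 2) = Mul(4, Pow(o, 4)))
Mul(Add(Function('G')(29, 11), 4815), Pow(Add(Function('y')(-33), -3691), -1)) = Mul(Add(Add(Rational(2, 5), Mul(Rational(-66, 5), 11), Mul(Rational(-63, 5), 29)), 4815), Pow(Add(Mul(4, Pow(-33, 4)), -3691), -1)) = Mul(Add(Add(Rational(2, 5), Rational(-726, 5), Rational(-1827, 5)), 4815), Pow(Add(Mul(4, 1185921), -3691), -1)) = Mul(Add(Rational(-2551, 5), 4815), Pow(Add(4743684, -3691), -1)) = Mul(Rational(21524, 5), Pow(4739993, -1)) = Mul(Rational(21524, 5), Rational(1, 4739993)) = Rational(21524, 23699965)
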